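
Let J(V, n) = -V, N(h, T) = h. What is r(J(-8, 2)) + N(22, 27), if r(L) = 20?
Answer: 42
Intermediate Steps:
r(J(-8, 2)) + N(22, 27) = 20 + 22 = 42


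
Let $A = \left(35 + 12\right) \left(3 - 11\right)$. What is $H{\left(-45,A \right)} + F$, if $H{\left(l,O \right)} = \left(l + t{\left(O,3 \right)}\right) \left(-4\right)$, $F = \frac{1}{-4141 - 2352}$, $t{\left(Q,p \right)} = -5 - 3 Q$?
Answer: $- \frac{27997817}{6493} \approx -4312.0$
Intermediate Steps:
$F = - \frac{1}{6493}$ ($F = \frac{1}{-6493} = - \frac{1}{6493} \approx -0.00015401$)
$A = -376$ ($A = 47 \left(-8\right) = -376$)
$H{\left(l,O \right)} = 20 - 4 l + 12 O$ ($H{\left(l,O \right)} = \left(l - \left(5 + 3 O\right)\right) \left(-4\right) = \left(-5 + l - 3 O\right) \left(-4\right) = 20 - 4 l + 12 O$)
$H{\left(-45,A \right)} + F = \left(20 - -180 + 12 \left(-376\right)\right) - \frac{1}{6493} = \left(20 + 180 - 4512\right) - \frac{1}{6493} = -4312 - \frac{1}{6493} = - \frac{27997817}{6493}$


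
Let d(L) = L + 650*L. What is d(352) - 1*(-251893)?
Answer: 481045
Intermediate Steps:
d(L) = 651*L
d(352) - 1*(-251893) = 651*352 - 1*(-251893) = 229152 + 251893 = 481045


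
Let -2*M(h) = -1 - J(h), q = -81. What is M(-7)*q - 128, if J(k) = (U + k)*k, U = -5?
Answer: -7141/2 ≈ -3570.5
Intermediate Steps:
J(k) = k*(-5 + k) (J(k) = (-5 + k)*k = k*(-5 + k))
M(h) = 1/2 + h*(-5 + h)/2 (M(h) = -(-1 - h*(-5 + h))/2 = 1/2 + h*(-5 + h)/2)
M(-7)*q - 128 = (1/2 + (1/2)*(-7)*(-5 - 7))*(-81) - 128 = (1/2 + (1/2)*(-7)*(-12))*(-81) - 128 = (1/2 + 42)*(-81) - 128 = (85/2)*(-81) - 128 = -6885/2 - 128 = -7141/2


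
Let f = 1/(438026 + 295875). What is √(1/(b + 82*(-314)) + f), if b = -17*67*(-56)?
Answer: √5387089422277633/13957329218 ≈ 0.0052587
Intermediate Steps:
b = 63784 (b = -1139*(-56) = 63784)
f = 1/733901 ≈ 1.3626e-6
√(1/(b + 82*(-314)) + f) = √(1/(63784 + 82*(-314)) + 1/733901) = √(1/(63784 - 25748) + 1/733901) = √(1/38036 + 1/733901) = √(771937/27914658436) = √5387089422277633/13957329218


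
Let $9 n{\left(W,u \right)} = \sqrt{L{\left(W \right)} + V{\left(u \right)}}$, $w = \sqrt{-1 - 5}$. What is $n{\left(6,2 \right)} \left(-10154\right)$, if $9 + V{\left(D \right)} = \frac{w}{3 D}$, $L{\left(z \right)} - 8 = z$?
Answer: $- \frac{5077 \sqrt{180 + 6 i \sqrt{6}}}{27} \approx -2524.9 - 102.91 i$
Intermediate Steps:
$L{\left(z \right)} = 8 + z$
$w = i \sqrt{6}$ ($w = \sqrt{-6} = i \sqrt{6} \approx 2.4495 i$)
$V{\left(D \right)} = -9 + \frac{i \sqrt{6}}{3 D}$
$n{\left(W,u \right)} = \frac{\sqrt{-1 + W + \frac{i \sqrt{6}}{3 u}}}{9}$ ($n{\left(W,u \right)} = \frac{\sqrt{\left(8 + W\right) - \left(9 - \frac{i \sqrt{6}}{3 u}\right)}}{9} = \frac{\sqrt{-1 + W + \frac{i \sqrt{6}}{3 u}}}{9}$)
$n{\left(6,2 \right)} \left(-10154\right) = \frac{\sqrt{-9 + 9 \cdot 6 + \frac{3 i \sqrt{6}}{2}}}{27} \left(-10154\right) = \frac{\sqrt{-9 + 54 + 3 i \sqrt{6} \cdot \frac{1}{2}}}{27} \left(-10154\right) = \frac{\sqrt{-9 + 54 + \frac{3 i \sqrt{6}}{2}}}{27} \left(-10154\right) = \frac{\sqrt{45 + \frac{3 i \sqrt{6}}{2}}}{27} \left(-10154\right) = - \frac{10154 \sqrt{45 + \frac{3 i \sqrt{6}}{2}}}{27}$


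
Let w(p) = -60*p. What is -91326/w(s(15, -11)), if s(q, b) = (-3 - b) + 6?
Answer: 15221/140 ≈ 108.72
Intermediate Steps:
s(q, b) = 3 - b
-91326/w(s(15, -11)) = -91326*(-1/(60*(3 - 1*(-11)))) = -91326*(-1/(60*(3 + 11))) = -91326/((-60*14)) = -91326/(-840) = -91326*(-1/840) = 15221/140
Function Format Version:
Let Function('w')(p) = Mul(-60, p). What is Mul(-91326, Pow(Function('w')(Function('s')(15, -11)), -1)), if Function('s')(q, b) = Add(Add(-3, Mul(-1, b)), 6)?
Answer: Rational(15221, 140) ≈ 108.72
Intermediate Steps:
Function('s')(q, b) = Add(3, Mul(-1, b))
Mul(-91326, Pow(Function('w')(Function('s')(15, -11)), -1)) = Mul(-91326, Pow(Mul(-60, Add(3, Mul(-1, -11))), -1)) = Mul(-91326, Pow(Mul(-60, Add(3, 11)), -1)) = Mul(-91326, Pow(Mul(-60, 14), -1)) = Mul(-91326, Pow(-840, -1)) = Mul(-91326, Rational(-1, 840)) = Rational(15221, 140)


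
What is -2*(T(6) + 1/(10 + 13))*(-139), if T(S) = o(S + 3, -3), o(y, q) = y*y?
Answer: 518192/23 ≈ 22530.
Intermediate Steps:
o(y, q) = y**2
T(S) = (3 + S)**2 (T(S) = (S + 3)**2 = (3 + S)**2)
-2*(T(6) + 1/(10 + 13))*(-139) = -2*((3 + 6)**2 + 1/(10 + 13))*(-139) = -2*(9**2 + 1/23)*(-139) = -2*(81 + 1/23)*(-139) = -2*1864/23*(-139) = -3728/23*(-139) = 518192/23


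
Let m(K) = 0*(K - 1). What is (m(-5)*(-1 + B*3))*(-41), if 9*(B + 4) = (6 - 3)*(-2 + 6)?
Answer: 0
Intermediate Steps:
B = -8/3 (B = -4 + ((6 - 3)*(-2 + 6))/9 = -4 + (3*4)/9 = -4 + (⅑)*12 = -4 + 4/3 = -8/3 ≈ -2.6667)
m(K) = 0 (m(K) = 0*(-1 + K) = 0)
(m(-5)*(-1 + B*3))*(-41) = (0*(-1 - 8/3*3))*(-41) = (0*(-1 - 8))*(-41) = (0*(-9))*(-41) = 0*(-41) = 0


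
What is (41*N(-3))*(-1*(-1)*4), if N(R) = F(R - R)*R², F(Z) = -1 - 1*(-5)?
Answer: 5904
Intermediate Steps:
F(Z) = 4 (F(Z) = -1 + 5 = 4)
N(R) = 4*R²
(41*N(-3))*(-1*(-1)*4) = (41*(4*(-3)²))*(-1*(-1)*4) = (41*(4*9))*(1*4) = (41*36)*4 = 1476*4 = 5904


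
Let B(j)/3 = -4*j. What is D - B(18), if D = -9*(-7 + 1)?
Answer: 270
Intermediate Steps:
D = 54 (D = -9*(-6) = 54)
B(j) = -12*j (B(j) = 3*(-4*j) = -12*j)
D - B(18) = 54 - (-12)*18 = 54 - 1*(-216) = 54 + 216 = 270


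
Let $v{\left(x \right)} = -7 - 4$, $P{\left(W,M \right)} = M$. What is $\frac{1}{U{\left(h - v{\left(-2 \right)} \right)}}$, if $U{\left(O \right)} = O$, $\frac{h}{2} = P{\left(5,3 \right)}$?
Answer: $\frac{1}{17} \approx 0.058824$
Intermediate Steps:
$v{\left(x \right)} = -11$
$h = 6$ ($h = 2 \cdot 3 = 6$)
$\frac{1}{U{\left(h - v{\left(-2 \right)} \right)}} = \frac{1}{6 - -11} = \frac{1}{6 + 11} = \frac{1}{17}$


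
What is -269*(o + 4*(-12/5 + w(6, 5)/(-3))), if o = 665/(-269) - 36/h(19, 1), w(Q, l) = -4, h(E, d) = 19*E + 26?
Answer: 1185353/645 ≈ 1837.8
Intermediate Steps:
h(E, d) = 26 + 19*E
o = -29671/11567 (o = 665/(-269) - 36/(26 + 19*19) = 665*(-1/269) - 36/(26 + 361) = -665/269 - 36/387 = -665/269 - 36*1/387 = -665/269 - 4/43 = -29671/11567 ≈ -2.5651)
-269*(o + 4*(-12/5 + w(6, 5)/(-3))) = -269*(-29671/11567 + 4*(-12/5 - 4/(-3))) = -269*(-29671/11567 + 4*(-12*⅕ - 4*(-⅓))) = -269*(-29671/11567 + 4*(-12/5 + 4/3)) = -269*(-29671/11567 + 4*(-16/15)) = -269*(-29671/11567 - 64/15) = -269*(-1185353/173505) = 1185353/645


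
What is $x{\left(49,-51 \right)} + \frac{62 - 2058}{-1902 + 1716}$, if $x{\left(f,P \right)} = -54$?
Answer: $- \frac{4024}{93} \approx -43.269$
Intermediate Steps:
$x{\left(49,-51 \right)} + \frac{62 - 2058}{-1902 + 1716} = -54 + \frac{62 - 2058}{-1902 + 1716} = -54 - \frac{1996}{-186} = -54 - - \frac{998}{93} = -54 + \frac{998}{93} = - \frac{4024}{93}$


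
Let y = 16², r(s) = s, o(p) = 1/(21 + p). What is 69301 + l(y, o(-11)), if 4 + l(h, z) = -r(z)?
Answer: 692969/10 ≈ 69297.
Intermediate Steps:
y = 256
l(h, z) = -4 - z
69301 + l(y, o(-11)) = 69301 + (-4 - 1/(21 - 11)) = 69301 + (-4 - 1/10) = 69301 + (-4 - 1*⅒) = 69301 + (-4 - ⅒) = 69301 - 41/10 = 692969/10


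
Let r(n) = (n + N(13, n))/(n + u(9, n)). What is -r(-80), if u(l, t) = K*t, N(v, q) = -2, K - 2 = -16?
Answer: 41/520 ≈ 0.078846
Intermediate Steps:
K = -14 (K = 2 - 16 = -14)
u(l, t) = -14*t
r(n) = -(-2 + n)/(13*n) (r(n) = (n - 2)/(n - 14*n) = (-2 + n)/((-13*n)) = (-2 + n)*(-1/(13*n)) = -(-2 + n)/(13*n))
-r(-80) = -(2 - 1*(-80))/(13*(-80)) = -(-1)*(2 + 80)/(13*80) = -(-1)*82/(13*80) = -1*(-41/520) = 41/520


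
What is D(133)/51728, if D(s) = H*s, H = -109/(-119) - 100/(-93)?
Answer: 418703/81781968 ≈ 0.0051197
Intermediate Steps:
H = 22037/11067 (H = -109*(-1/119) - 100*(-1/93) = 109/119 + 100/93 = 22037/11067 ≈ 1.9912)
D(s) = 22037*s/11067
D(133)/51728 = ((22037/11067)*133)/51728 = (418703/1581)*(1/51728) = 418703/81781968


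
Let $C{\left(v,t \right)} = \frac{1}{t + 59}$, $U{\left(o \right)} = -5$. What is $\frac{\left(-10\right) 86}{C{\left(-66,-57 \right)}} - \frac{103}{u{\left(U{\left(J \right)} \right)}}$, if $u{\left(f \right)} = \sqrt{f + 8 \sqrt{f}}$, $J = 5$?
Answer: $-1720 - \frac{103}{\sqrt{-5 + 8 i \sqrt{5}}} \approx -1734.4 + 19.038 i$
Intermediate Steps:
$C{\left(v,t \right)} = \frac{1}{59 + t}$
$\frac{\left(-10\right) 86}{C{\left(-66,-57 \right)}} - \frac{103}{u{\left(U{\left(J \right)} \right)}} = \frac{\left(-10\right) 86}{\frac{1}{59 - 57}} - \frac{103}{\sqrt{-5 + 8 \sqrt{-5}}} = - \frac{860}{\frac{1}{2}} - \frac{103}{\sqrt{-5 + 8 i \sqrt{5}}} = - 860 \frac{1}{\frac{1}{2}} - \frac{103}{\sqrt{-5 + 8 i \sqrt{5}}} = \left(-860\right) 2 - \frac{103}{\sqrt{-5 + 8 i \sqrt{5}}} = -1720 - \frac{103}{\sqrt{-5 + 8 i \sqrt{5}}}$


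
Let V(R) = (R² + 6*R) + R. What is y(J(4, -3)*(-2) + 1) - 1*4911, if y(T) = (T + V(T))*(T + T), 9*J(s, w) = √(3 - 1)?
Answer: -396157/81 - 6188*√2/729 ≈ -4902.8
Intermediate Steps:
V(R) = R² + 7*R
J(s, w) = √2/9 (J(s, w) = √(3 - 1)/9 = √2/9)
y(T) = 2*T*(T + T*(7 + T)) (y(T) = (T + T*(7 + T))*(T + T) = (T + T*(7 + T))*(2*T) = 2*T*(T + T*(7 + T)))
y(J(4, -3)*(-2) + 1) - 1*4911 = 2*((√2/9)*(-2) + 1)²*(8 + ((√2/9)*(-2) + 1)) - 1*4911 = 2*(-2*√2/9 + 1)²*(8 + (-2*√2/9 + 1)) - 4911 = 2*(1 - 2*√2/9)²*(8 + (1 - 2*√2/9)) - 4911 = 2*(1 - 2*√2/9)²*(9 - 2*√2/9) - 4911 = -4911 + 2*(1 - 2*√2/9)²*(9 - 2*√2/9)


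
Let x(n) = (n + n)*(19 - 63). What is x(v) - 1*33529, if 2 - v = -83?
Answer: -41009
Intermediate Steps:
v = 85 (v = 2 - 1*(-83) = 2 + 83 = 85)
x(n) = -88*n (x(n) = (2*n)*(-44) = -88*n)
x(v) - 1*33529 = -88*85 - 1*33529 = -7480 - 33529 = -41009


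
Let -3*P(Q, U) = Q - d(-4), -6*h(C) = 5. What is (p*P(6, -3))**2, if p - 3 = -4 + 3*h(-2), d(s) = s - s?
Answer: 49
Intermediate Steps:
d(s) = 0
h(C) = -5/6 (h(C) = -1/6*5 = -5/6)
P(Q, U) = -Q/3 (P(Q, U) = -(Q - 1*0)/3 = -(Q + 0)/3 = -Q/3)
p = -7/2 (p = 3 + (-4 + 3*(-5/6)) = 3 + (-4 - 5/2) = 3 - 13/2 = -7/2 ≈ -3.5000)
(p*P(6, -3))**2 = (-(-7)*6/6)**2 = (-7/2*(-2))**2 = 7**2 = 49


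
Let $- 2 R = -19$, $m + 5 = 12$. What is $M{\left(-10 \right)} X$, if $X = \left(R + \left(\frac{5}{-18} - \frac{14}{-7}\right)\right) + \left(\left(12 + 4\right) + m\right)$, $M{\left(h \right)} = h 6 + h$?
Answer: $- \frac{21560}{9} \approx -2395.6$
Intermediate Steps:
$m = 7$ ($m = -5 + 12 = 7$)
$M{\left(h \right)} = 7 h$ ($M{\left(h \right)} = 6 h + h = 7 h$)
$R = \frac{19}{2}$ ($R = \left(- \frac{1}{2}\right) \left(-19\right) = \frac{19}{2} \approx 9.5$)
$X = \frac{308}{9}$ ($X = \left(\frac{19}{2} + \left(\frac{5}{-18} - \frac{14}{-7}\right)\right) + \left(\left(12 + 4\right) + 7\right) = \left(\frac{19}{2} + \left(5 \left(- \frac{1}{18}\right) - -2\right)\right) + \left(16 + 7\right) = \left(\frac{19}{2} + \left(- \frac{5}{18} + 2\right)\right) + 23 = \left(\frac{19}{2} + \frac{31}{18}\right) + 23 = \frac{101}{9} + 23 = \frac{308}{9} \approx 34.222$)
$M{\left(-10 \right)} X = 7 \left(-10\right) \frac{308}{9} = \left(-70\right) \frac{308}{9} = - \frac{21560}{9}$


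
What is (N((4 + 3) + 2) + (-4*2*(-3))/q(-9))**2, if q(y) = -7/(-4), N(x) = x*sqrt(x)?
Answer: 81225/49 ≈ 1657.7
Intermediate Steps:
N(x) = x**(3/2)
q(y) = 7/4 (q(y) = -7*(-1/4) = 7/4)
(N((4 + 3) + 2) + (-4*2*(-3))/q(-9))**2 = (((4 + 3) + 2)**(3/2) + (-4*2*(-3))/(7/4))**2 = ((7 + 2)**(3/2) - 8*(-3)*(4/7))**2 = (9**(3/2) + 24*(4/7))**2 = (27 + 96/7)**2 = (285/7)**2 = 81225/49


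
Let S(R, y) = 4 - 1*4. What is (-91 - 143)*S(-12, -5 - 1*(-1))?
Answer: 0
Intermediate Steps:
S(R, y) = 0 (S(R, y) = 4 - 4 = 0)
(-91 - 143)*S(-12, -5 - 1*(-1)) = (-91 - 143)*0 = -234*0 = 0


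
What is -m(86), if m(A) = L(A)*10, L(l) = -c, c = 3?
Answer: 30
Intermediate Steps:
L(l) = -3 (L(l) = -1*3 = -3)
m(A) = -30 (m(A) = -3*10 = -30)
-m(86) = -1*(-30) = 30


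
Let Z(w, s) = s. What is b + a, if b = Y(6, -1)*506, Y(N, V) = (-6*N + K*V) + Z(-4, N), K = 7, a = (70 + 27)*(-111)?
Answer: -29489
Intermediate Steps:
a = -10767 (a = 97*(-111) = -10767)
Y(N, V) = -5*N + 7*V (Y(N, V) = (-6*N + 7*V) + N = -5*N + 7*V)
b = -18722 (b = (-5*6 + 7*(-1))*506 = (-30 - 7)*506 = -37*506 = -18722)
b + a = -18722 - 10767 = -29489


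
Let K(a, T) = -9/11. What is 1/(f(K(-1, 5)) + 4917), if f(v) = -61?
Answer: 1/4856 ≈ 0.00020593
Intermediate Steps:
K(a, T) = -9/11 (K(a, T) = -9*1/11 = -9/11)
1/(f(K(-1, 5)) + 4917) = 1/(-61 + 4917) = 1/4856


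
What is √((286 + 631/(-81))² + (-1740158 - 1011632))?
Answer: I*√17546667965/81 ≈ 1635.4*I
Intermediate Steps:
√((286 + 631/(-81))² + (-1740158 - 1011632)) = √((286 + 631*(-1/81))² - 2751790) = √((286 - 631/81)² - 2751790) = √((22535/81)² - 2751790) = √(507826225/6561 - 2751790) = √(-17546667965/6561) = I*√17546667965/81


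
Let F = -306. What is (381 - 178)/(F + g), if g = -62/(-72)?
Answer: -7308/10985 ≈ -0.66527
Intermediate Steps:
g = 31/36 (g = -62*(-1/72) = 31/36 ≈ 0.86111)
(381 - 178)/(F + g) = (381 - 178)/(-306 + 31/36) = 203/(-10985/36) = 203*(-36/10985) = -7308/10985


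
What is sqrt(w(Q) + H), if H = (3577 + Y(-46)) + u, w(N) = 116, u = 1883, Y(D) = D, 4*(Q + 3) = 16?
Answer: sqrt(5530) ≈ 74.364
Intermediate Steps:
Q = 1 (Q = -3 + (1/4)*16 = -3 + 4 = 1)
H = 5414 (H = (3577 - 46) + 1883 = 3531 + 1883 = 5414)
sqrt(w(Q) + H) = sqrt(116 + 5414) = sqrt(5530)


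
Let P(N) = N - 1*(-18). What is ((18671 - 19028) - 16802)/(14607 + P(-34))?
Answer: -17159/14591 ≈ -1.1760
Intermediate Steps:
P(N) = 18 + N (P(N) = N + 18 = 18 + N)
((18671 - 19028) - 16802)/(14607 + P(-34)) = ((18671 - 19028) - 16802)/(14607 + (18 - 34)) = (-357 - 16802)/(14607 - 16) = -17159/14591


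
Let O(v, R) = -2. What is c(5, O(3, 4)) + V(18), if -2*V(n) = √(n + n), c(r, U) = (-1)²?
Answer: -2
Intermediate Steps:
c(r, U) = 1
V(n) = -√2*√n/2 (V(n) = -√(n + n)/2 = -√2*√n/2)
c(5, O(3, 4)) + V(18) = 1 - √2*√18/2 = 1 - √2*3*√2/2 = 1 - 3 = -2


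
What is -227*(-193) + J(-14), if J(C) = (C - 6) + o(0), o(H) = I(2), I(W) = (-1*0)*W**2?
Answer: 43791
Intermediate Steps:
I(W) = 0 (I(W) = 0*W**2 = 0)
o(H) = 0
J(C) = -6 + C (J(C) = (C - 6) + 0 = (-6 + C) + 0 = -6 + C)
-227*(-193) + J(-14) = -227*(-193) + (-6 - 14) = 43811 - 20 = 43791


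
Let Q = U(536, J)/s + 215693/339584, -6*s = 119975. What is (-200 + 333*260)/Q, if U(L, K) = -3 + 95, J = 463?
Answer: 3519258578752000/25690317307 ≈ 1.3699e+5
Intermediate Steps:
s = -119975/6 (s = -1/6*119975 = -119975/6 ≈ -19996.)
U(L, K) = 92
Q = 25690317307/40741590400 (Q = 92/(-119975/6) + 215693/339584 = 92*(-6/119975) + 215693*(1/339584) = -552/119975 + 215693/339584 = 25690317307/40741590400 ≈ 0.63057)
(-200 + 333*260)/Q = (-200 + 333*260)/(25690317307/40741590400) = (-200 + 86580)*(40741590400/25690317307) = 86380*(40741590400/25690317307) = 3519258578752000/25690317307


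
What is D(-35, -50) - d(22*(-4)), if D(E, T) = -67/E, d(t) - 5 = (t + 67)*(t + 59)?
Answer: -21423/35 ≈ -612.09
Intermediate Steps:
d(t) = 5 + (59 + t)*(67 + t) (d(t) = 5 + (t + 67)*(t + 59) = 5 + (67 + t)*(59 + t) = 5 + (59 + t)*(67 + t))
D(-35, -50) - d(22*(-4)) = -67/(-35) - (3958 + (22*(-4))² + 126*(22*(-4))) = -67*(-1/35) - (3958 + (-88)² + 126*(-88)) = 67/35 - (3958 + 7744 - 11088) = 67/35 - 1*614 = 67/35 - 614 = -21423/35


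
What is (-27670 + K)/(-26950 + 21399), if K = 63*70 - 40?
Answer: 23300/5551 ≈ 4.1974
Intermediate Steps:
K = 4370 (K = 4410 - 40 = 4370)
(-27670 + K)/(-26950 + 21399) = (-27670 + 4370)/(-26950 + 21399) = -23300/(-5551) = -23300*(-1/5551) = 23300/5551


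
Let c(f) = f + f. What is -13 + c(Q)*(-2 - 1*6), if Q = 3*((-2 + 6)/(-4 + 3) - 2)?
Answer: 275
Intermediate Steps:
Q = -18 (Q = 3*(4/(-1) - 2) = 3*(4*(-1) - 2) = 3*(-4 - 2) = 3*(-6) = -18)
c(f) = 2*f
-13 + c(Q)*(-2 - 1*6) = -13 + (2*(-18))*(-2 - 1*6) = -13 - 36*(-2 - 6) = -13 - 36*(-8) = -13 + 288 = 275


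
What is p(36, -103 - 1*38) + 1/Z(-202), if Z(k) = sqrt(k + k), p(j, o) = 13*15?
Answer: 195 - I*sqrt(101)/202 ≈ 195.0 - 0.049752*I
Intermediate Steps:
p(j, o) = 195
Z(k) = sqrt(2)*sqrt(k) (Z(k) = sqrt(2*k) = sqrt(2)*sqrt(k))
p(36, -103 - 1*38) + 1/Z(-202) = 195 + 1/(sqrt(2)*sqrt(-202)) = 195 + 1/(sqrt(2)*(I*sqrt(202))) = 195 + 1/(2*I*sqrt(101)) = 195 - I*sqrt(101)/202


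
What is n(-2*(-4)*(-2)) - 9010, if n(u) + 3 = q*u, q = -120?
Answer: -7093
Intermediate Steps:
n(u) = -3 - 120*u
n(-2*(-4)*(-2)) - 9010 = (-3 - 120*(-2*(-4))*(-2)) - 9010 = (-3 - 960*(-2)) - 9010 = (-3 - 120*(-16)) - 9010 = (-3 + 1920) - 9010 = 1917 - 9010 = -7093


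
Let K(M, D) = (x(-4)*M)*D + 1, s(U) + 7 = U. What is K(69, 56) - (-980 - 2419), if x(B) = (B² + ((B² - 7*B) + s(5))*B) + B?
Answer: -599384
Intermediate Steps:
s(U) = -7 + U
x(B) = B + B² + B*(-2 + B² - 7*B) (x(B) = (B² + ((B² - 7*B) + (-7 + 5))*B) + B = (B² + ((B² - 7*B) - 2)*B) + B = (B² + (-2 + B² - 7*B)*B) + B = (B² + B*(-2 + B² - 7*B)) + B = B + B² + B*(-2 + B² - 7*B))
K(M, D) = 1 - 156*D*M (K(M, D) = ((-4*(-1 + (-4)² - 6*(-4)))*M)*D + 1 = ((-4*(-1 + 16 + 24))*M)*D + 1 = ((-4*39)*M)*D + 1 = (-156*M)*D + 1 = -156*D*M + 1 = 1 - 156*D*M)
K(69, 56) - (-980 - 2419) = (1 - 156*56*69) - (-980 - 2419) = (1 - 602784) - 1*(-3399) = -602783 + 3399 = -599384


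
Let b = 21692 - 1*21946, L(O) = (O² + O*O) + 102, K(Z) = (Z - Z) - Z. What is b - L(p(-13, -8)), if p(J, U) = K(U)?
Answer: -484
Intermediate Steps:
K(Z) = -Z (K(Z) = 0 - Z = -Z)
p(J, U) = -U
L(O) = 102 + 2*O² (L(O) = (O² + O²) + 102 = 2*O² + 102 = 102 + 2*O²)
b = -254 (b = 21692 - 21946 = -254)
b - L(p(-13, -8)) = -254 - (102 + 2*(-1*(-8))²) = -254 - (102 + 2*8²) = -254 - (102 + 2*64) = -254 - (102 + 128) = -254 - 1*230 = -254 - 230 = -484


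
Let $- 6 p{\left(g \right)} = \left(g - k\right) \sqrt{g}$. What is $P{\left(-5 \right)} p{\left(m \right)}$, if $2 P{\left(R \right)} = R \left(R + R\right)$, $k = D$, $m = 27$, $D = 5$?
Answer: $- 275 \sqrt{3} \approx -476.31$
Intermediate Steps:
$k = 5$
$P{\left(R \right)} = R^{2}$ ($P{\left(R \right)} = \frac{R \left(R + R\right)}{2} = \frac{R 2 R}{2} = \frac{2 R^{2}}{2} = R^{2}$)
$p{\left(g \right)} = - \frac{\sqrt{g} \left(-5 + g\right)}{6}$ ($p{\left(g \right)} = - \frac{\left(g - 5\right) \sqrt{g}}{6} = - \frac{\left(-5 + g\right) \sqrt{g}}{6} = - \frac{\sqrt{g} \left(-5 + g\right)}{6}$)
$P{\left(-5 \right)} p{\left(m \right)} = \left(-5\right)^{2} \frac{\sqrt{27} \left(5 - 27\right)}{6} = 25 \frac{3 \sqrt{3} \left(5 - 27\right)}{6} = 25 \cdot \frac{1}{6} \cdot 3 \sqrt{3} \left(-22\right) = 25 \left(- 11 \sqrt{3}\right) = - 275 \sqrt{3}$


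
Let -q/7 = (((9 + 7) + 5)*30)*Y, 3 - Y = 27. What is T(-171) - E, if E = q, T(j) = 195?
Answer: -105645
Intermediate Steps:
Y = -24 (Y = 3 - 1*27 = 3 - 27 = -24)
q = 105840 (q = -7*((9 + 7) + 5)*30*(-24) = -7*(16 + 5)*30*(-24) = -7*21*30*(-24) = -4410*(-24) = -7*(-15120) = 105840)
E = 105840
T(-171) - E = 195 - 1*105840 = 195 - 105840 = -105645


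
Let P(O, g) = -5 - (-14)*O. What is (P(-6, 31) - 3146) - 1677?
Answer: -4912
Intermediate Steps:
P(O, g) = -5 + 14*O
(P(-6, 31) - 3146) - 1677 = ((-5 + 14*(-6)) - 3146) - 1677 = ((-5 - 84) - 3146) - 1677 = (-89 - 3146) - 1677 = -3235 - 1677 = -4912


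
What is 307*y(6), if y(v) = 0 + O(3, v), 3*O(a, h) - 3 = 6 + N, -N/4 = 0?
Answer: 921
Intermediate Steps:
N = 0 (N = -4*0 = 0)
O(a, h) = 3 (O(a, h) = 1 + (6 + 0)/3 = 1 + (⅓)*6 = 1 + 2 = 3)
y(v) = 3 (y(v) = 0 + 3 = 3)
307*y(6) = 307*3 = 921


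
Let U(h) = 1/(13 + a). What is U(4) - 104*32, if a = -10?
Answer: -9983/3 ≈ -3327.7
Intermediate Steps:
U(h) = ⅓ (U(h) = 1/(13 - 10) = 1/3 = ⅓)
U(4) - 104*32 = ⅓ - 104*32 = ⅓ - 3328 = -9983/3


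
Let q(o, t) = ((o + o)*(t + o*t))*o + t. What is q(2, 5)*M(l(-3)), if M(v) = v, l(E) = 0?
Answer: 0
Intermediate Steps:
q(o, t) = t + 2*o²*(t + o*t) (q(o, t) = ((2*o)*(t + o*t))*o + t = (2*o*(t + o*t))*o + t = 2*o²*(t + o*t) + t = t + 2*o²*(t + o*t))
q(2, 5)*M(l(-3)) = (5*(1 + 2*2² + 2*2³))*0 = (5*(1 + 2*4 + 2*8))*0 = (5*(1 + 8 + 16))*0 = (5*25)*0 = 125*0 = 0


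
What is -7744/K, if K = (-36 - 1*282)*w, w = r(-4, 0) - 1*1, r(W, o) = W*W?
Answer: 3872/2385 ≈ 1.6235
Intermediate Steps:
r(W, o) = W²
w = 15 (w = (-4)² - 1*1 = 16 - 1 = 15)
K = -4770 (K = (-36 - 1*282)*15 = (-36 - 282)*15 = -318*15 = -4770)
-7744/K = -7744/(-4770) = -7744*(-1/4770) = 3872/2385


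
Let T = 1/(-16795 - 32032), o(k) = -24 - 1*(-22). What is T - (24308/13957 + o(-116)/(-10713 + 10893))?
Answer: -106139582131/61333059510 ≈ -1.7305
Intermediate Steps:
o(k) = -2 (o(k) = -24 + 22 = -2)
T = -1/48827 (T = 1/(-48827) = -1/48827 ≈ -2.0480e-5)
T - (24308/13957 + o(-116)/(-10713 + 10893)) = -1/48827 - (24308/13957 - 2/(-10713 + 10893)) = -1/48827 - (24308*(1/13957) - 2/180) = -1/48827 - (24308/13957 - 2*1/180) = -1/48827 - (24308/13957 - 1/90) = -1/48827 - 1*2173763/1256130 = -1/48827 - 2173763/1256130 = -106139582131/61333059510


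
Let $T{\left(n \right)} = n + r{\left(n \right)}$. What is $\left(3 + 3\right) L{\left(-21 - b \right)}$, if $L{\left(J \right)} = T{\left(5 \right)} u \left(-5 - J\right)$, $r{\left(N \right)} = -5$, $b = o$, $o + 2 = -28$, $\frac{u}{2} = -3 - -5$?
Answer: $0$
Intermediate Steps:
$u = 4$ ($u = 2 \left(-3 - -5\right) = 2 \left(-3 + 5\right) = 2 \cdot 2 = 4$)
$o = -30$ ($o = -2 - 28 = -30$)
$b = -30$
$T{\left(n \right)} = -5 + n$ ($T{\left(n \right)} = n - 5 = -5 + n$)
$L{\left(J \right)} = 0$ ($L{\left(J \right)} = \left(-5 + 5\right) 4 \left(-5 - J\right) = 0 \cdot 4 \left(-5 - J\right) = 0 \left(-5 - J\right) = 0$)
$\left(3 + 3\right) L{\left(-21 - b \right)} = \left(3 + 3\right) 0 = 6 \cdot 0 = 0$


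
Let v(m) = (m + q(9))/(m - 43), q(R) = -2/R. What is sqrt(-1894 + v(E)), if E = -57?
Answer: I*sqrt(1704085)/30 ≈ 43.514*I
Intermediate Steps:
v(m) = (-2/9 + m)/(-43 + m) (v(m) = (m - 2/9)/(m - 43) = (m - 2*1/9)/(-43 + m) = (m - 2/9)/(-43 + m) = (-2/9 + m)/(-43 + m))
sqrt(-1894 + v(E)) = sqrt(-1894 + (-2/9 - 57)/(-43 - 57)) = sqrt(-1894 - 515/9/(-100)) = sqrt(-1894 - 1/100*(-515/9)) = sqrt(-1894 + 103/180) = sqrt(-340817/180) = I*sqrt(1704085)/30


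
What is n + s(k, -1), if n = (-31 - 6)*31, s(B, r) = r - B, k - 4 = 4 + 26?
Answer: -1182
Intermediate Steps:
k = 34 (k = 4 + (4 + 26) = 4 + 30 = 34)
n = -1147 (n = -37*31 = -1147)
n + s(k, -1) = -1147 + (-1 - 1*34) = -1147 + (-1 - 34) = -1147 - 35 = -1182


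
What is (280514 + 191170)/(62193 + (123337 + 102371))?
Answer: 157228/95967 ≈ 1.6384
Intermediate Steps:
(280514 + 191170)/(62193 + (123337 + 102371)) = 471684/(62193 + 225708) = 471684/287901 = 471684*(1/287901) = 157228/95967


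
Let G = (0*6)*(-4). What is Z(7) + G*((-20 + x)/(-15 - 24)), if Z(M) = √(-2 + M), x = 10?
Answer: √5 ≈ 2.2361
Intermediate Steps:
G = 0 (G = 0*(-4) = 0)
Z(7) + G*((-20 + x)/(-15 - 24)) = √(-2 + 7) + 0*((-20 + 10)/(-15 - 24)) = √5 + 0*(-10/(-39)) = √5 + 0*(-10*(-1/39)) = √5 + 0*(10/39) = √5 + 0 = √5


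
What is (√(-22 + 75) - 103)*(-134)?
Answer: 13802 - 134*√53 ≈ 12826.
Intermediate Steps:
(√(-22 + 75) - 103)*(-134) = (√53 - 103)*(-134) = (-103 + √53)*(-134) = 13802 - 134*√53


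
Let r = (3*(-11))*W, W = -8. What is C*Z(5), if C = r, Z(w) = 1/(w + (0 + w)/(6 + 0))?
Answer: 1584/35 ≈ 45.257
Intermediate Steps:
Z(w) = 6/(7*w) (Z(w) = 1/(w + w/6) = 1/(7*w/6) = 6/(7*w))
r = 264 (r = (3*(-11))*(-8) = -33*(-8) = 264)
C = 264
C*Z(5) = 264*((6/7)/5) = 264*((6/7)*(1/5)) = 264*(6/35) = 1584/35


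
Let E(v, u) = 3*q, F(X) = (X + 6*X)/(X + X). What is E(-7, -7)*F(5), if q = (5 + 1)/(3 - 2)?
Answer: 63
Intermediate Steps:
q = 6 (q = 6/1 = 6*1 = 6)
F(X) = 7/2 (F(X) = (7*X)/((2*X)) = (7*X)*(1/(2*X)) = 7/2)
E(v, u) = 18 (E(v, u) = 3*6 = 18)
E(-7, -7)*F(5) = 18*(7/2) = 63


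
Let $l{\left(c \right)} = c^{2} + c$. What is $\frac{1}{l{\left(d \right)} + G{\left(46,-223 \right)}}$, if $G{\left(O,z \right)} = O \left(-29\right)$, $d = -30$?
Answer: $- \frac{1}{464} \approx -0.0021552$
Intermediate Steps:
$l{\left(c \right)} = c + c^{2}$
$G{\left(O,z \right)} = - 29 O$
$\frac{1}{l{\left(d \right)} + G{\left(46,-223 \right)}} = \frac{1}{- 30 \left(1 - 30\right) - 1334} = \frac{1}{\left(-30\right) \left(-29\right) - 1334} = \frac{1}{870 - 1334} = \frac{1}{-464} = - \frac{1}{464}$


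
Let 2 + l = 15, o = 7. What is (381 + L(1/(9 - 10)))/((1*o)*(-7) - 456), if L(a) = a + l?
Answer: -393/505 ≈ -0.77822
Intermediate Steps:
l = 13 (l = -2 + 15 = 13)
L(a) = 13 + a (L(a) = a + 13 = 13 + a)
(381 + L(1/(9 - 10)))/((1*o)*(-7) - 456) = (381 + (13 + 1/(9 - 10)))/((1*7)*(-7) - 456) = (381 + (13 + 1/(-1)))/(7*(-7) - 456) = (381 + (13 - 1))/(-49 - 456) = (381 + 12)/(-505) = 393*(-1/505) = -393/505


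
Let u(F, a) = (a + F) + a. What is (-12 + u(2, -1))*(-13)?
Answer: 156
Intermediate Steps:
u(F, a) = F + 2*a (u(F, a) = (F + a) + a = F + 2*a)
(-12 + u(2, -1))*(-13) = (-12 + (2 + 2*(-1)))*(-13) = (-12 + (2 - 2))*(-13) = (-12 + 0)*(-13) = -12*(-13) = 156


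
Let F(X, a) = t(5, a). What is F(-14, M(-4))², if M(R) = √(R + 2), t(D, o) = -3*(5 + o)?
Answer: 207 + 90*I*√2 ≈ 207.0 + 127.28*I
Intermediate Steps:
t(D, o) = -15 - 3*o
M(R) = √(2 + R)
F(X, a) = -15 - 3*a
F(-14, M(-4))² = (-15 - 3*√(2 - 4))² = (-15 - 3*I*√2)²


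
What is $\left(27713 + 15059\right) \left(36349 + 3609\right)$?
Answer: $1709083576$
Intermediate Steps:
$\left(27713 + 15059\right) \left(36349 + 3609\right) = 42772 \cdot 39958 = 1709083576$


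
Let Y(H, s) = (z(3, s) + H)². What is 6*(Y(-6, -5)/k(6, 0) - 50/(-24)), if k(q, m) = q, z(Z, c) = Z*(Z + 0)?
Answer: 43/2 ≈ 21.500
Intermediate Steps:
z(Z, c) = Z² (z(Z, c) = Z*Z = Z²)
Y(H, s) = (9 + H)² (Y(H, s) = (3² + H)² = (9 + H)²)
6*(Y(-6, -5)/k(6, 0) - 50/(-24)) = 6*((9 - 6)²/6 - 50/(-24)) = 6*(3²*(⅙) - 50*(-1/24)) = 6*(9*(⅙) + 25/12) = 6*(3/2 + 25/12) = 6*(43/12) = 43/2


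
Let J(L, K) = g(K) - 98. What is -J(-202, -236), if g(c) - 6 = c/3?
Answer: 512/3 ≈ 170.67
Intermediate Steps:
g(c) = 6 + c/3
J(L, K) = -92 + K/3 (J(L, K) = (6 + K/3) - 98 = -92 + K/3)
-J(-202, -236) = -(-92 + (⅓)*(-236)) = -(-92 - 236/3) = -1*(-512/3) = 512/3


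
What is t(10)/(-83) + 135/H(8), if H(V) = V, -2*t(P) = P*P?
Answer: 11605/664 ≈ 17.477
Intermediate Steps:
t(P) = -P²/2 (t(P) = -P*P/2 = -P²/2)
t(10)/(-83) + 135/H(8) = -½*10²/(-83) + 135/8 = -½*100*(-1/83) + 135*(⅛) = -50*(-1/83) + 135/8 = 50/83 + 135/8 = 11605/664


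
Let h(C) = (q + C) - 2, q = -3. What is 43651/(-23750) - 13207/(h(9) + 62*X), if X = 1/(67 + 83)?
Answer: -23539417231/7861250 ≈ -2994.4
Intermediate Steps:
h(C) = -5 + C (h(C) = (-3 + C) - 2 = -5 + C)
X = 1/150 ≈ 0.0066667
43651/(-23750) - 13207/(h(9) + 62*X) = 43651/(-23750) - 13207/((-5 + 9) + 62*(1/150)) = 43651*(-1/23750) - 13207/(4 + 31/75) = -43651/23750 - 13207/331/75 = -43651/23750 - 13207*75/331 = -43651/23750 - 990525/331 = -23539417231/7861250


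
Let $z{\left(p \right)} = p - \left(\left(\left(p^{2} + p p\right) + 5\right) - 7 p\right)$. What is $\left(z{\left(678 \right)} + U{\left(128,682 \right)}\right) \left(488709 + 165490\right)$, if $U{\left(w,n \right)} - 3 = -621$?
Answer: $-598308816833$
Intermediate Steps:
$U{\left(w,n \right)} = -618$ ($U{\left(w,n \right)} = 3 - 621 = -618$)
$z{\left(p \right)} = -5 - 2 p^{2} + 8 p$ ($z{\left(p \right)} = p - \left(\left(\left(p^{2} + p^{2}\right) + 5\right) - 7 p\right) = p - \left(\left(2 p^{2} + 5\right) - 7 p\right) = p - \left(\left(5 + 2 p^{2}\right) - 7 p\right) = p - \left(5 - 7 p + 2 p^{2}\right) = -5 - 2 p^{2} + 8 p$)
$\left(z{\left(678 \right)} + U{\left(128,682 \right)}\right) \left(488709 + 165490\right) = \left(\left(-5 - 2 \cdot 678^{2} + 8 \cdot 678\right) - 618\right) \left(488709 + 165490\right) = \left(\left(-5 - 919368 + 5424\right) - 618\right) 654199 = \left(-913949 - 618\right) 654199 = \left(-914567\right) 654199 = -598308816833$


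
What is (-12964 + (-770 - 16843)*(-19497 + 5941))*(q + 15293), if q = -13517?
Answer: 424017982464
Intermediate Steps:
(-12964 + (-770 - 16843)*(-19497 + 5941))*(q + 15293) = (-12964 + (-770 - 16843)*(-19497 + 5941))*(-13517 + 15293) = (-12964 - 17613*(-13556))*1776 = (-12964 + 238761828)*1776 = 238748864*1776 = 424017982464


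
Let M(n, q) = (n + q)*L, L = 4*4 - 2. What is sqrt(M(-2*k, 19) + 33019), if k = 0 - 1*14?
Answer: sqrt(33677) ≈ 183.51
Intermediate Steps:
k = -14 (k = 0 - 14 = -14)
L = 14 (L = 16 - 2 = 14)
M(n, q) = 14*n + 14*q (M(n, q) = (n + q)*14 = 14*n + 14*q)
sqrt(M(-2*k, 19) + 33019) = sqrt((14*(-2*(-14)) + 14*19) + 33019) = sqrt((14*28 + 266) + 33019) = sqrt((392 + 266) + 33019) = sqrt(658 + 33019) = sqrt(33677)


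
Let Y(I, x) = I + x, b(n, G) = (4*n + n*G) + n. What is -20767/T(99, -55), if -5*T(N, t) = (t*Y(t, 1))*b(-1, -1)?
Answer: -20767/2376 ≈ -8.7403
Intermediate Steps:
b(n, G) = 5*n + G*n (b(n, G) = (4*n + G*n) + n = 5*n + G*n)
T(N, t) = 4*t*(1 + t)/5 (T(N, t) = -t*(t + 1)*(-(5 - 1))/5 = -t*(1 + t)*(-1*4)/5 = -t*(1 + t)*(-4)/5 = -(-4)*t*(1 + t)/5 = 4*t*(1 + t)/5)
-20767/T(99, -55) = -20767*(-1/(44*(1 - 55))) = -20767/((4/5)*(-55)*(-54)) = -20767/2376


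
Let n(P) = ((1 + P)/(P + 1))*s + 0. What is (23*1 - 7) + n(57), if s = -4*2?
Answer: 8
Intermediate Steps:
s = -8
n(P) = -8 (n(P) = ((1 + P)/(P + 1))*(-8) + 0 = ((1 + P)/(1 + P))*(-8) + 0 = 1*(-8) + 0 = -8 + 0 = -8)
(23*1 - 7) + n(57) = (23*1 - 7) - 8 = (23 - 7) - 8 = 16 - 8 = 8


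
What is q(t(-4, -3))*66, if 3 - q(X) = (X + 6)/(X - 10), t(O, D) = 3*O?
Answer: 180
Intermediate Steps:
q(X) = 3 - (6 + X)/(-10 + X) (q(X) = 3 - (X + 6)/(X - 10) = 3 - (6 + X)/(-10 + X))
q(t(-4, -3))*66 = (2*(-18 + 3*(-4))/(-10 + 3*(-4)))*66 = (2*(-18 - 12)/(-10 - 12))*66 = (2*(-30)/(-22))*66 = (2*(-1/22)*(-30))*66 = (30/11)*66 = 180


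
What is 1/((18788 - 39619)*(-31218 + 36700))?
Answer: -1/114195542 ≈ -8.7569e-9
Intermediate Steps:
1/((18788 - 39619)*(-31218 + 36700)) = 1/(-20831*5482) = 1/(-114195542) = -1/114195542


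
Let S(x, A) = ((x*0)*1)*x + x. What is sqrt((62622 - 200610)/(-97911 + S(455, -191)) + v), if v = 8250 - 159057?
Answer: I*sqrt(22379718185841)/12182 ≈ 388.34*I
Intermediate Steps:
S(x, A) = x (S(x, A) = (0*1)*x + x = 0*x + x = 0 + x = x)
v = -150807
sqrt((62622 - 200610)/(-97911 + S(455, -191)) + v) = sqrt((62622 - 200610)/(-97911 + 455) - 150807) = sqrt(-137988/(-97456) - 150807) = sqrt(-137988*(-1/97456) - 150807) = sqrt(34497/24364 - 150807) = sqrt(-3674227251/24364) = I*sqrt(22379718185841)/12182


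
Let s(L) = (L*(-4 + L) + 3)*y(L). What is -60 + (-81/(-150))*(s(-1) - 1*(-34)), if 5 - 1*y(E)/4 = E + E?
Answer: 1983/25 ≈ 79.320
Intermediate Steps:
y(E) = 20 - 8*E (y(E) = 20 - 4*(E + E) = 20 - 8*E)
s(L) = (3 + L*(-4 + L))*(20 - 8*L) (s(L) = (L*(-4 + L) + 3)*(20 - 8*L) = (3 + L*(-4 + L))*(20 - 8*L))
-60 + (-81/(-150))*(s(-1) - 1*(-34)) = -60 + (-81/(-150))*((60 - 104*(-1) - 8*(-1)³ + 52*(-1)²) - 1*(-34)) = -60 + (-81*(-1/150))*((60 + 104 - 8*(-1) + 52*1) + 34) = -60 + 27*((60 + 104 + 8 + 52) + 34)/50 = -60 + 27*(224 + 34)/50 = -60 + (27/50)*258 = -60 + 3483/25 = 1983/25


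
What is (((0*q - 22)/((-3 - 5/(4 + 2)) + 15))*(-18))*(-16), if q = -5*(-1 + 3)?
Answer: -38016/67 ≈ -567.40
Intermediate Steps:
q = -10 (q = -5*2 = -10)
(((0*q - 22)/((-3 - 5/(4 + 2)) + 15))*(-18))*(-16) = (((0*(-10) - 22)/((-3 - 5/(4 + 2)) + 15))*(-18))*(-16) = (((0 - 22)/((-3 - 5/6) + 15))*(-18))*(-16) = (-22/((-3 - 5*⅙) + 15)*(-18))*(-16) = (-22/((-3 - ⅚) + 15)*(-18))*(-16) = (-22/(-23/6 + 15)*(-18))*(-16) = (-22/67/6*(-18))*(-16) = (-22*6/67*(-18))*(-16) = -132/67*(-18)*(-16) = (2376/67)*(-16) = -38016/67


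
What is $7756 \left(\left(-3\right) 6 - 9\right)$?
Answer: $-209412$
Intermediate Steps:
$7756 \left(\left(-3\right) 6 - 9\right) = 7756 \left(-18 - 9\right) = 7756 \left(-27\right) = -209412$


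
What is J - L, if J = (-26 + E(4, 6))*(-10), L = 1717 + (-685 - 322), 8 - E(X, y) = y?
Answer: -470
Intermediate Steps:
E(X, y) = 8 - y
L = 710 (L = 1717 - 1007 = 710)
J = 240 (J = (-26 + (8 - 1*6))*(-10) = (-26 + (8 - 6))*(-10) = (-26 + 2)*(-10) = -24*(-10) = 240)
J - L = 240 - 1*710 = 240 - 710 = -470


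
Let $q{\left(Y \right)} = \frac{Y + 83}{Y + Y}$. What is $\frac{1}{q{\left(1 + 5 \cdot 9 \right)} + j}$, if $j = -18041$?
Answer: $- \frac{92}{1659643} \approx -5.5434 \cdot 10^{-5}$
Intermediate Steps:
$q{\left(Y \right)} = \frac{83 + Y}{2 Y}$
$\frac{1}{q{\left(1 + 5 \cdot 9 \right)} + j} = \frac{1}{\frac{83 + \left(1 + 5 \cdot 9\right)}{2 \left(1 + 5 \cdot 9\right)} - 18041} = \frac{1}{\frac{83 + \left(1 + 45\right)}{2 \left(1 + 45\right)} - 18041} = \frac{1}{\frac{83 + 46}{2 \cdot 46} - 18041} = \frac{1}{\frac{1}{2} \cdot \frac{1}{46} \cdot 129 - 18041} = \frac{1}{\frac{129}{92} - 18041} = \frac{1}{- \frac{1659643}{92}} = - \frac{92}{1659643}$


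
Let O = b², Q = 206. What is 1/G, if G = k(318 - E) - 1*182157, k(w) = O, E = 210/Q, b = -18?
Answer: -1/181833 ≈ -5.4996e-6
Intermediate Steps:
E = 105/103 (E = 210/206 = 210*(1/206) = 105/103 ≈ 1.0194)
O = 324 (O = (-18)² = 324)
k(w) = 324
G = -181833 (G = 324 - 1*182157 = 324 - 182157 = -181833)
1/G = 1/(-181833) = -1/181833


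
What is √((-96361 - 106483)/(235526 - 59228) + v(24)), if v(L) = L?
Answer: √177545660946/88149 ≈ 4.7801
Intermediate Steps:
√((-96361 - 106483)/(235526 - 59228) + v(24)) = √((-96361 - 106483)/(235526 - 59228) + 24) = √(-202844/176298 + 24) = √(-202844*1/176298 + 24) = √(-101422/88149 + 24) = √(2014154/88149) = √177545660946/88149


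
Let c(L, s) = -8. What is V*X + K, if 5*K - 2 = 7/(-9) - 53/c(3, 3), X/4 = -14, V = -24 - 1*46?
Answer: 282353/72 ≈ 3921.6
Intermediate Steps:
V = -70 (V = -24 - 46 = -70)
X = -56 (X = 4*(-14) = -56)
K = 113/72 (K = ⅖ + (7/(-9) - 53/(-8))/5 = ⅖ + (7*(-⅑) - 53*(-⅛))/5 = ⅖ + (-7/9 + 53/8)/5 = ⅖ + (⅕)*(421/72) = ⅖ + 421/360 = 113/72 ≈ 1.5694)
V*X + K = -70*(-56) + 113/72 = 3920 + 113/72 = 282353/72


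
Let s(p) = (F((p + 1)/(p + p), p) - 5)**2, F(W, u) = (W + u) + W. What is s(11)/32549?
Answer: 6084/3938429 ≈ 0.0015448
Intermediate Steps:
F(W, u) = u + 2*W
s(p) = (-5 + p + (1 + p)/p)**2 (s(p) = ((p + 2*((p + 1)/(p + p))) - 5)**2 = ((p + 2*((1 + p)/((2*p)))) - 5)**2 = ((p + 2*((1 + p)*(1/(2*p)))) - 5)**2 = ((p + 2*((1 + p)/(2*p))) - 5)**2 = ((p + (1 + p)/p) - 5)**2 = (-5 + p + (1 + p)/p)**2)
s(11)/32549 = ((1 + 11 + 11*(-5 + 11))**2/11**2)/32549 = ((1 + 11 + 11*6)**2/121)*(1/32549) = ((1 + 11 + 66)**2/121)*(1/32549) = ((1/121)*78**2)*(1/32549) = ((1/121)*6084)*(1/32549) = (6084/121)*(1/32549) = 6084/3938429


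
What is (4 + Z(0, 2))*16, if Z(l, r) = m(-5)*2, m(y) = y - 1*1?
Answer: -128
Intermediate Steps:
m(y) = -1 + y (m(y) = y - 1 = -1 + y)
Z(l, r) = -12 (Z(l, r) = (-1 - 5)*2 = -6*2 = -12)
(4 + Z(0, 2))*16 = (4 - 12)*16 = -8*16 = -128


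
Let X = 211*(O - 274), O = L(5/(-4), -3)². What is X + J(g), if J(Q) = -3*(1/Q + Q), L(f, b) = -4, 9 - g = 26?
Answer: -924576/17 ≈ -54387.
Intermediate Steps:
g = -17 (g = 9 - 1*26 = 9 - 26 = -17)
J(Q) = -3*Q - 3/Q (J(Q) = -3*(1/Q + Q) = -3*(Q + 1/Q) = -3*Q - 3/Q)
O = 16 (O = (-4)² = 16)
X = -54438 (X = 211*(16 - 274) = 211*(-258) = -54438)
X + J(g) = -54438 + (-3*(-17) - 3/(-17)) = -54438 + (51 - 3*(-1/17)) = -54438 + (51 + 3/17) = -54438 + 870/17 = -924576/17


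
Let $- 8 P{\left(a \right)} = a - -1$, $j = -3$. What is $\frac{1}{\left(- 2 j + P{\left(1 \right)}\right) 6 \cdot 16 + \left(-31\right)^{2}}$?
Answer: $\frac{1}{1513} \approx 0.00066094$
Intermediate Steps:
$P{\left(a \right)} = - \frac{1}{8} - \frac{a}{8}$ ($P{\left(a \right)} = - \frac{a - -1}{8} = - \frac{a + 1}{8} = - \frac{1 + a}{8} = - \frac{1}{8} - \frac{a}{8}$)
$\frac{1}{\left(- 2 j + P{\left(1 \right)}\right) 6 \cdot 16 + \left(-31\right)^{2}} = \frac{1}{\left(\left(-2\right) \left(-3\right) - \frac{1}{4}\right) 6 \cdot 16 + \left(-31\right)^{2}} = \frac{1}{\left(6 - \frac{1}{4}\right) 6 \cdot 16 + 961} = \frac{1}{\frac{23}{4} \cdot 6 \cdot 16 + 961} = \frac{1}{\frac{69}{2} \cdot 16 + 961} = \frac{1}{552 + 961} = \frac{1}{1513}$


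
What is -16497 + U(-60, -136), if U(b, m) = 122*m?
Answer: -33089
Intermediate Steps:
-16497 + U(-60, -136) = -16497 + 122*(-136) = -16497 - 16592 = -33089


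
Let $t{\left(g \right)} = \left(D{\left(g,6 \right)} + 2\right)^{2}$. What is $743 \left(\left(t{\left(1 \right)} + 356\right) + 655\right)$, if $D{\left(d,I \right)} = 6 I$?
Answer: $1824065$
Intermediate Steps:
$t{\left(g \right)} = 1444$ ($t{\left(g \right)} = \left(6 \cdot 6 + 2\right)^{2} = \left(36 + 2\right)^{2} = 38^{2} = 1444$)
$743 \left(\left(t{\left(1 \right)} + 356\right) + 655\right) = 743 \left(\left(1444 + 356\right) + 655\right) = 743 \left(1800 + 655\right) = 743 \cdot 2455 = 1824065$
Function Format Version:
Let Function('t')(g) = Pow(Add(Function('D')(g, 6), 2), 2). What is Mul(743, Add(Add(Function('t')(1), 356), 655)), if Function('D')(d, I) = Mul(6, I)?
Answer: 1824065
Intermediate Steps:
Function('t')(g) = 1444 (Function('t')(g) = Pow(Add(Mul(6, 6), 2), 2) = Pow(Add(36, 2), 2) = Pow(38, 2) = 1444)
Mul(743, Add(Add(Function('t')(1), 356), 655)) = Mul(743, Add(Add(1444, 356), 655)) = Mul(743, Add(1800, 655)) = Mul(743, 2455) = 1824065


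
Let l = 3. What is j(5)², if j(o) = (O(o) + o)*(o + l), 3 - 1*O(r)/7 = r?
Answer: 5184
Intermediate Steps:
O(r) = 21 - 7*r
j(o) = (3 + o)*(21 - 6*o) (j(o) = ((21 - 7*o) + o)*(o + 3) = (21 - 6*o)*(3 + o) = (3 + o)*(21 - 6*o))
j(5)² = (63 - 6*5² + 3*5)² = (63 - 6*25 + 15)² = (63 - 150 + 15)² = (-72)² = 5184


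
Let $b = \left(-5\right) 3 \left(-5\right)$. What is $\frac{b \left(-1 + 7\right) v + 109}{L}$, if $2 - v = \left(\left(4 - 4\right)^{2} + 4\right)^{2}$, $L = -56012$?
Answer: $\frac{6191}{56012} \approx 0.11053$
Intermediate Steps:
$v = -14$ ($v = 2 - \left(\left(4 - 4\right)^{2} + 4\right)^{2} = 2 - \left(0^{2} + 4\right)^{2} = 2 - \left(0 + 4\right)^{2} = 2 - 4^{2} = 2 - 16 = -14$)
$b = 75$ ($b = \left(-15\right) \left(-5\right) = 75$)
$\frac{b \left(-1 + 7\right) v + 109}{L} = \frac{75 \left(-1 + 7\right) \left(-14\right) + 109}{-56012} = \left(75 \cdot 6 \left(-14\right) + 109\right) \left(- \frac{1}{56012}\right) = \left(75 \left(-84\right) + 109\right) \left(- \frac{1}{56012}\right) = \left(-6300 + 109\right) \left(- \frac{1}{56012}\right) = \left(-6191\right) \left(- \frac{1}{56012}\right) = \frac{6191}{56012}$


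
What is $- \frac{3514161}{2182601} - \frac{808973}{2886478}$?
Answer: $- \frac{11909213693731}{6300029769278} \approx -1.8903$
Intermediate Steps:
$- \frac{3514161}{2182601} - \frac{808973}{2886478} = - \frac{11909213693731}{6300029769278}$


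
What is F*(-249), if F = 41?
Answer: -10209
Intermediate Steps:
F*(-249) = 41*(-249) = -10209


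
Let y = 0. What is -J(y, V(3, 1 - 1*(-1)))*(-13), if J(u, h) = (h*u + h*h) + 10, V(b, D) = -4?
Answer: 338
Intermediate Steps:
J(u, h) = 10 + h**2 + h*u (J(u, h) = (h*u + h**2) + 10 = (h**2 + h*u) + 10 = 10 + h**2 + h*u)
-J(y, V(3, 1 - 1*(-1)))*(-13) = -(10 + (-4)**2 - 4*0)*(-13) = -(10 + 16 + 0)*(-13) = -26*(-13) = -1*(-338) = 338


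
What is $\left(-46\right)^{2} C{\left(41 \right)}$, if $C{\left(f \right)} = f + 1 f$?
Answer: $173512$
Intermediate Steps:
$C{\left(f \right)} = 2 f$ ($C{\left(f \right)} = f + f = 2 f$)
$\left(-46\right)^{2} C{\left(41 \right)} = \left(-46\right)^{2} \cdot 2 \cdot 41 = 2116 \cdot 82 = 173512$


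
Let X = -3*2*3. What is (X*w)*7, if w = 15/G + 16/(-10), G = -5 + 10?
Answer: -882/5 ≈ -176.40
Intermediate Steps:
G = 5
X = -18 (X = -6*3 = -18)
w = 7/5 (w = 15/5 + 16/(-10) = 15*(⅕) + 16*(-⅒) = 3 - 8/5 = 7/5 ≈ 1.4000)
(X*w)*7 = -18*7/5*7 = -126/5*7 = -882/5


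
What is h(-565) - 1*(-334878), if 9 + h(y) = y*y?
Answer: 654094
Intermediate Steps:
h(y) = -9 + y² (h(y) = -9 + y*y = -9 + y²)
h(-565) - 1*(-334878) = (-9 + (-565)²) - 1*(-334878) = (-9 + 319225) + 334878 = 319216 + 334878 = 654094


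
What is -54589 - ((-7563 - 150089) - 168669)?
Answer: 271732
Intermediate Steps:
-54589 - ((-7563 - 150089) - 168669) = -54589 - (-157652 - 168669) = -54589 - 1*(-326321) = -54589 + 326321 = 271732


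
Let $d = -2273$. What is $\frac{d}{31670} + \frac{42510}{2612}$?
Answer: $\frac{167544328}{10340255} \approx 16.203$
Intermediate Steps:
$\frac{d}{31670} + \frac{42510}{2612} = - \frac{2273}{31670} + \frac{42510}{2612} = \left(-2273\right) \frac{1}{31670} + 42510 \cdot \frac{1}{2612} = - \frac{2273}{31670} + \frac{21255}{1306} = \frac{167544328}{10340255}$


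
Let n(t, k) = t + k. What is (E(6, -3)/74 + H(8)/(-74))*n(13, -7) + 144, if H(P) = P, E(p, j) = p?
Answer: 5322/37 ≈ 143.84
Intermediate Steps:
n(t, k) = k + t
(E(6, -3)/74 + H(8)/(-74))*n(13, -7) + 144 = (6/74 + 8/(-74))*(-7 + 13) + 144 = (6*(1/74) + 8*(-1/74))*6 + 144 = (3/37 - 4/37)*6 + 144 = -1/37*6 + 144 = -6/37 + 144 = 5322/37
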